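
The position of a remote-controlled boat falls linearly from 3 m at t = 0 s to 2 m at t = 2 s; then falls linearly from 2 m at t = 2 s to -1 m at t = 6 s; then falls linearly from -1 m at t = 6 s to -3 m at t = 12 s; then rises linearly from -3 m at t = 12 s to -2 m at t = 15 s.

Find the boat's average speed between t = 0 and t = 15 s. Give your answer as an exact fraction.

7/15 m/s

Average speed = (total path length)/(elapsed time); on a piecewise-linear x-t graph the path length is Σ|Δx|.
0–2 s: |Δx| = |2 − 3| = 1 m
2–6 s: |Δx| = |-1 − 2| = 3 m
6–12 s: |Δx| = |-3 − -1| = 2 m
12–15 s: |Δx| = |-2 − -3| = 1 m
Total path = 7 m; average speed = 7/15 = 7/15 m/s.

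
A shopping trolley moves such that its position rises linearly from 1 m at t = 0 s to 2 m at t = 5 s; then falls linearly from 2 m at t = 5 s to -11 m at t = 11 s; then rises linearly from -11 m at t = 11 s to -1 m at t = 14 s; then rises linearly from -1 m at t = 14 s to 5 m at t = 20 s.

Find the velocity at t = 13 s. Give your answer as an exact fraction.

Velocity is the slope of the x-t graph on 11–14 s: (-1 − -11)/(14 − 11) = 10/3 m/s.

10/3 m/s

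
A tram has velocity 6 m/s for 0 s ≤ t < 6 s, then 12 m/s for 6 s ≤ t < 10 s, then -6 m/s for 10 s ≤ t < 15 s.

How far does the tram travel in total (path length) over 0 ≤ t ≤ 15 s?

114 m

Distance (not displacement) is the total path length: add the absolute areas under v-t.
0–6 s: |6| × 6 = 36 m
6–10 s: |12| × 4 = 48 m
10–15 s: |-6| × 5 = 30 m
Total distance = 114 m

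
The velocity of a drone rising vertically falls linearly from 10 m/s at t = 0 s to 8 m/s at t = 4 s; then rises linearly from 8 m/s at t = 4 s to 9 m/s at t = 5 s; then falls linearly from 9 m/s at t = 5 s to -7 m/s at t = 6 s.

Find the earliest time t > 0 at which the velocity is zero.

t = 5.5625 s

v changes sign on 5–6 s (from 9 to -7); the graph is linear there, so v = 0 at t = 5 + (-9)·(6 − 5)/(-7 − 9) = 5.5625 s.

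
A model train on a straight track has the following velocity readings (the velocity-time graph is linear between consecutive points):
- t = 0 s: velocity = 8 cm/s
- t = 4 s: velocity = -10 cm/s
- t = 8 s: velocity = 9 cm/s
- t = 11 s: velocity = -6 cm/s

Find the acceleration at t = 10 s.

Acceleration is the slope of the v-t graph on 8–11 s: (-6 − 9)/(11 − 8) = -5 cm/s².

-5 cm/s²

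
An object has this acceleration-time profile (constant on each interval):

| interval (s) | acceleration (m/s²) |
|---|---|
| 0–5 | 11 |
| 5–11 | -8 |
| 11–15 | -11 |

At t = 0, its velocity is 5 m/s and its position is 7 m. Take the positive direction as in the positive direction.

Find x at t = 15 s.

On each constant-a segment, Δv = aΔt and Δx = v₀Δt + ½aΔt²; chain segment to segment.
0–5 s: v starts 5 m/s; Δx = 5·5 + ½·11·5² = 162.5 m; v ends 60 m/s.
5–11 s: v starts 60 m/s; Δx = 60·6 + ½·-8·6² = 216 m; v ends 12 m/s.
11–15 s: v starts 12 m/s; Δx = 12·4 + ½·-11·4² = -40 m; v ends -32 m/s.
x(15) = 7 + Σ Δx = 345.5 m.

345.5 m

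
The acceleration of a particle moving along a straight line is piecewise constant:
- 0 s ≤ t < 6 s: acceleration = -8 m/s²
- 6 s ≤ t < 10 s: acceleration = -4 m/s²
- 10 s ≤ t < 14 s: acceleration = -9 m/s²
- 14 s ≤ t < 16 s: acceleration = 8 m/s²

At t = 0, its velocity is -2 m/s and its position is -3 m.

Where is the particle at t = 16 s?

On each constant-a segment, Δv = aΔt and Δx = v₀Δt + ½aΔt²; chain segment to segment.
0–6 s: v starts -2 m/s; Δx = -2·6 + ½·-8·6² = -156 m; v ends -50 m/s.
6–10 s: v starts -50 m/s; Δx = -50·4 + ½·-4·4² = -232 m; v ends -66 m/s.
10–14 s: v starts -66 m/s; Δx = -66·4 + ½·-9·4² = -336 m; v ends -102 m/s.
14–16 s: v starts -102 m/s; Δx = -102·2 + ½·8·2² = -188 m; v ends -86 m/s.
x(16) = -3 + Σ Δx = -915 m.

-915 m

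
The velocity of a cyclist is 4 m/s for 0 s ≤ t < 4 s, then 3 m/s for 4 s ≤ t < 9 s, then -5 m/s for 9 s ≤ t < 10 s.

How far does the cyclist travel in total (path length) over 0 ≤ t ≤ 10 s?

36 m

Total distance travelled is ∫|v| dt — sum the magnitudes of each area piece.
0–4 s: |4| × 4 = 16 m
4–9 s: |3| × 5 = 15 m
9–10 s: |-5| × 1 = 5 m
Total distance = 36 m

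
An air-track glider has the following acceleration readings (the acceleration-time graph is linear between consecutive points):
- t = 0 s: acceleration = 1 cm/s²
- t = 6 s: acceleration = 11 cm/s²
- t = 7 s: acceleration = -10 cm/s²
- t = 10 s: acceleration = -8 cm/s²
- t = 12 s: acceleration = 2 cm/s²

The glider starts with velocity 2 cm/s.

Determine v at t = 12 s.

Δv equals the area under the a-t graph; then v = v₀ + Δv.
0–6 s: ½(1 + 11)(6) = 36 cm/s
6–7 s: ½(11 + -10)(1) = 0.5 cm/s
7–10 s: ½(-10 + -8)(3) = -27 cm/s
10–12 s: ½(-8 + 2)(2) = -6 cm/s
Δv = 3.5 cm/s, so v(12) = 2 + (3.5) = 5.5 cm/s.

5.5 cm/s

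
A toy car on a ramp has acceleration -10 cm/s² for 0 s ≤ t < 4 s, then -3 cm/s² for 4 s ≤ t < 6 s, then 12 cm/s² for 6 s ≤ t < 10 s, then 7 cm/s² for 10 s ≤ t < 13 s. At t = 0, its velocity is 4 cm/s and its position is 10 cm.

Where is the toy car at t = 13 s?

On each constant-a segment, Δv = aΔt and Δx = v₀Δt + ½aΔt²; chain segment to segment.
0–4 s: v starts 4 cm/s; Δx = 4·4 + ½·-10·4² = -64 cm; v ends -36 cm/s.
4–6 s: v starts -36 cm/s; Δx = -36·2 + ½·-3·2² = -78 cm; v ends -42 cm/s.
6–10 s: v starts -42 cm/s; Δx = -42·4 + ½·12·4² = -72 cm; v ends 6 cm/s.
10–13 s: v starts 6 cm/s; Δx = 6·3 + ½·7·3² = 49.5 cm; v ends 27 cm/s.
x(13) = 10 + Σ Δx = -154.5 cm.

-154.5 cm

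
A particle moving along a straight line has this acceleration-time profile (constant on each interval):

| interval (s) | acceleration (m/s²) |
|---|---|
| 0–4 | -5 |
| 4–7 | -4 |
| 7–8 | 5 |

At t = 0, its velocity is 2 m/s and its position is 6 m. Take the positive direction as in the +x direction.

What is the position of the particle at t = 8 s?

On each constant-a segment, Δv = aΔt and Δx = v₀Δt + ½aΔt²; chain segment to segment.
0–4 s: v starts 2 m/s; Δx = 2·4 + ½·-5·4² = -32 m; v ends -18 m/s.
4–7 s: v starts -18 m/s; Δx = -18·3 + ½·-4·3² = -72 m; v ends -30 m/s.
7–8 s: v starts -30 m/s; Δx = -30·1 + ½·5·1² = -27.5 m; v ends -25 m/s.
x(8) = 6 + Σ Δx = -125.5 m.

-125.5 m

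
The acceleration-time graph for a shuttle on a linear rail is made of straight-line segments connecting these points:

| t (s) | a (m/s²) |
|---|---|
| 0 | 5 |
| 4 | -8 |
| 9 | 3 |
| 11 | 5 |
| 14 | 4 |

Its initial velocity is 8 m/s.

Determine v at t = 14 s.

11 m/s

Δv equals the area under the a-t graph; then v = v₀ + Δv.
0–4 s: ½(5 + -8)(4) = -6 m/s
4–9 s: ½(-8 + 3)(5) = -12.5 m/s
9–11 s: ½(3 + 5)(2) = 8 m/s
11–14 s: ½(5 + 4)(3) = 13.5 m/s
Δv = 3 m/s, so v(14) = 8 + (3) = 11 m/s.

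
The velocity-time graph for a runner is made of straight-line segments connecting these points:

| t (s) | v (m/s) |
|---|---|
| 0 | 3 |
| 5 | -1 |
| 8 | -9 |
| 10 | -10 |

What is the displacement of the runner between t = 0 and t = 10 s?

Displacement is the signed area under the v-t curve.
0–5 s: ½(3 + -1)(5) = 5 m
5–8 s: ½(-1 + -9)(3) = -15 m
8–10 s: ½(-9 + -10)(2) = -19 m
Net displacement = -29 m

-29 m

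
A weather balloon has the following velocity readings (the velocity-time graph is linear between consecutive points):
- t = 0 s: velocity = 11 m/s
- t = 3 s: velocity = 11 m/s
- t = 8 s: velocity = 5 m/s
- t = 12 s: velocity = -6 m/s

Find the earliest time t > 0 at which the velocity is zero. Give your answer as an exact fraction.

t = 108/11 s

v changes sign on 8–12 s (from 5 to -6); the graph is linear there, so v = 0 at t = 8 + (-5)·(12 − 8)/(-6 − 5) = 108/11 s.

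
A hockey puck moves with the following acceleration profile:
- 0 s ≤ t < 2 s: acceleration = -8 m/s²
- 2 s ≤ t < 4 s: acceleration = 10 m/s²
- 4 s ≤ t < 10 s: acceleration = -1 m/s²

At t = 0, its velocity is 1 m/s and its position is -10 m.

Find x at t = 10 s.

On each constant-a segment, Δv = aΔt and Δx = v₀Δt + ½aΔt²; chain segment to segment.
0–2 s: v starts 1 m/s; Δx = 1·2 + ½·-8·2² = -14 m; v ends -15 m/s.
2–4 s: v starts -15 m/s; Δx = -15·2 + ½·10·2² = -10 m; v ends 5 m/s.
4–10 s: v starts 5 m/s; Δx = 5·6 + ½·-1·6² = 12 m; v ends -1 m/s.
x(10) = -10 + Σ Δx = -22 m.

-22 m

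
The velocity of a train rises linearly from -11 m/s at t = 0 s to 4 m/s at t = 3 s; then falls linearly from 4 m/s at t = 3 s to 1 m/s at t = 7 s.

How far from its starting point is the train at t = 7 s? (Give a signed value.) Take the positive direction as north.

-0.5 m

Net displacement equals the area under the velocity-time graph (areas below the axis count negative).
0–3 s: ½(-11 + 4)(3) = -10.5 m
3–7 s: ½(4 + 1)(4) = 10 m
Net displacement = -0.5 m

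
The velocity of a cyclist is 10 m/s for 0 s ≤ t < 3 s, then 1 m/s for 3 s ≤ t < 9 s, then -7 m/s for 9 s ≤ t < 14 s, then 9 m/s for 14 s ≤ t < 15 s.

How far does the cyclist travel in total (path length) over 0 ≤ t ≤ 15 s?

Distance (not displacement) is the total path length: add the absolute areas under v-t.
0–3 s: |10| × 3 = 30 m
3–9 s: |1| × 6 = 6 m
9–14 s: |-7| × 5 = 35 m
14–15 s: |9| × 1 = 9 m
Total distance = 80 m

80 m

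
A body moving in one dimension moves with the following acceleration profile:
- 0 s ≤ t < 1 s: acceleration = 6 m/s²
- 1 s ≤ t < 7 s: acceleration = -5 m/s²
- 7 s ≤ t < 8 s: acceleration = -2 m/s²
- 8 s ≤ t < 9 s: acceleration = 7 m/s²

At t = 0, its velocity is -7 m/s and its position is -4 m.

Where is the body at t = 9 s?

-165.5 m

On each constant-a segment, Δv = aΔt and Δx = v₀Δt + ½aΔt²; chain segment to segment.
0–1 s: v starts -7 m/s; Δx = -7·1 + ½·6·1² = -4 m; v ends -1 m/s.
1–7 s: v starts -1 m/s; Δx = -1·6 + ½·-5·6² = -96 m; v ends -31 m/s.
7–8 s: v starts -31 m/s; Δx = -31·1 + ½·-2·1² = -32 m; v ends -33 m/s.
8–9 s: v starts -33 m/s; Δx = -33·1 + ½·7·1² = -29.5 m; v ends -26 m/s.
x(9) = -4 + Σ Δx = -165.5 m.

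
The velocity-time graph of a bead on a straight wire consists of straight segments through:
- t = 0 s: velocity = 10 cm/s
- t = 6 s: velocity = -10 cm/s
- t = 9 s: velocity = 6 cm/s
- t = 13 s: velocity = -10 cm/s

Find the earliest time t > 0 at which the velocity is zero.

v changes sign on 0–6 s (from 10 to -10); the graph is linear there, so v = 0 at t = 0 + (-10)·(6 − 0)/(-10 − 10) = 3 s.

t = 3 s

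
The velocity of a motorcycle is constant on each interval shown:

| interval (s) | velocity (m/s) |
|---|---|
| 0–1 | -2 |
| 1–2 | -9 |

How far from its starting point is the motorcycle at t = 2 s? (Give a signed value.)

Displacement is the signed area under the v-t curve.
0–1 s: -2 × 1 = -2 m
1–2 s: -9 × 1 = -9 m
Net displacement = -11 m

-11 m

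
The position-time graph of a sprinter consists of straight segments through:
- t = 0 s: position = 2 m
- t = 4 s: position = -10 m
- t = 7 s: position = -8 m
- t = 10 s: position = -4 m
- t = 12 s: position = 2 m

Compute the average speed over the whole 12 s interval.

Average speed = (total path length)/(elapsed time); on a piecewise-linear x-t graph the path length is Σ|Δx|.
0–4 s: |Δx| = |-10 − 2| = 12 m
4–7 s: |Δx| = |-8 − -10| = 2 m
7–10 s: |Δx| = |-4 − -8| = 4 m
10–12 s: |Δx| = |2 − -4| = 6 m
Total path = 24 m; average speed = 24/12 = 2 m/s.

2 m/s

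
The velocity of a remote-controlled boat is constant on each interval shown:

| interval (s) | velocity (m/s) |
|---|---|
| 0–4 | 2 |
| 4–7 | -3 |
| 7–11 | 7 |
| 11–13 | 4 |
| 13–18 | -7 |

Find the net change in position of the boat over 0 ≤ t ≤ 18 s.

0 m

Net displacement equals the area under the velocity-time graph (areas below the axis count negative).
0–4 s: 2 × 4 = 8 m
4–7 s: -3 × 3 = -9 m
7–11 s: 7 × 4 = 28 m
11–13 s: 4 × 2 = 8 m
13–18 s: -7 × 5 = -35 m
Net displacement = 0 m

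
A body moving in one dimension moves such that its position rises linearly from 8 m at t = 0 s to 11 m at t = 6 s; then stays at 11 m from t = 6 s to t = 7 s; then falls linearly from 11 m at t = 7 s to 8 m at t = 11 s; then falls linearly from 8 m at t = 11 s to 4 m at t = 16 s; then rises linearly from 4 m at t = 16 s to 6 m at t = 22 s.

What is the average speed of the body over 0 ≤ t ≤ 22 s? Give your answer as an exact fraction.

Average speed = (total path length)/(elapsed time); on a piecewise-linear x-t graph the path length is Σ|Δx|.
0–6 s: |Δx| = |11 − 8| = 3 m
6–7 s: |Δx| = |11 − 11| = 0 m
7–11 s: |Δx| = |8 − 11| = 3 m
11–16 s: |Δx| = |4 − 8| = 4 m
16–22 s: |Δx| = |6 − 4| = 2 m
Total path = 12 m; average speed = 12/22 = 6/11 m/s.

6/11 m/s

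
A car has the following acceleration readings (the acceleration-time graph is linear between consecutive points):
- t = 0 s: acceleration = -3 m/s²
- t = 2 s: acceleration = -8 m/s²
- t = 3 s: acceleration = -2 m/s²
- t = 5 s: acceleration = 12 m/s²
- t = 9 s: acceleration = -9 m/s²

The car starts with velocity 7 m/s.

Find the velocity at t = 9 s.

Δv equals the area under the a-t graph; then v = v₀ + Δv.
0–2 s: ½(-3 + -8)(2) = -11 m/s
2–3 s: ½(-8 + -2)(1) = -5 m/s
3–5 s: ½(-2 + 12)(2) = 10 m/s
5–9 s: ½(12 + -9)(4) = 6 m/s
Δv = 0 m/s, so v(9) = 7 + (0) = 7 m/s.

7 m/s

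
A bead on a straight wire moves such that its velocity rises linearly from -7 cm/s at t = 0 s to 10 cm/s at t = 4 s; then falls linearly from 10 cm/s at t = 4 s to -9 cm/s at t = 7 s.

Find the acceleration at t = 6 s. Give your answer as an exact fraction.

-19/3 cm/s²

Acceleration is the slope of the v-t graph on 4–7 s: (-9 − 10)/(7 − 4) = -19/3 cm/s².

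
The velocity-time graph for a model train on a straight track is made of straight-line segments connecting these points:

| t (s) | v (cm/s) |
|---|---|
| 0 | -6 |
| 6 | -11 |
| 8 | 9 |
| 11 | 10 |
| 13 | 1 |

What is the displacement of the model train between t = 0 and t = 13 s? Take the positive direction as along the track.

Displacement is the signed area under the v-t curve.
0–6 s: ½(-6 + -11)(6) = -51 cm
6–8 s: ½(-11 + 9)(2) = -2 cm
8–11 s: ½(9 + 10)(3) = 28.5 cm
11–13 s: ½(10 + 1)(2) = 11 cm
Net displacement = -13.5 cm

-13.5 cm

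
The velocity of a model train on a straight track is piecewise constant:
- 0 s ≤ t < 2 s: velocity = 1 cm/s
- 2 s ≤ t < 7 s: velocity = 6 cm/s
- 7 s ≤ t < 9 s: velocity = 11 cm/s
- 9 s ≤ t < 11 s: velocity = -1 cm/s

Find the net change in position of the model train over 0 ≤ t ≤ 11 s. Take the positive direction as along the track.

Net displacement equals the area under the velocity-time graph (areas below the axis count negative).
0–2 s: 1 × 2 = 2 cm
2–7 s: 6 × 5 = 30 cm
7–9 s: 11 × 2 = 22 cm
9–11 s: -1 × 2 = -2 cm
Net displacement = 52 cm

52 cm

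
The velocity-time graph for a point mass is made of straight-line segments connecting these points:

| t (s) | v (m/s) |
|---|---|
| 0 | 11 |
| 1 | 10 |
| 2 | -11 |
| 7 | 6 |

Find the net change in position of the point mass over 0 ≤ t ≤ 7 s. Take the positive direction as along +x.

Net displacement equals the area under the velocity-time graph (areas below the axis count negative).
0–1 s: ½(11 + 10)(1) = 10.5 m
1–2 s: ½(10 + -11)(1) = -0.5 m
2–7 s: ½(-11 + 6)(5) = -12.5 m
Net displacement = -2.5 m

-2.5 m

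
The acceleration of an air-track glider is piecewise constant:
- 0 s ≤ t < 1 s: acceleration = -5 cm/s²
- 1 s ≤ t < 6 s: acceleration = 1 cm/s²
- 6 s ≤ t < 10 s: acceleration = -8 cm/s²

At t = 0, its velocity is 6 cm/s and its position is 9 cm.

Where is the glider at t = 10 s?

On each constant-a segment, Δv = aΔt and Δx = v₀Δt + ½aΔt²; chain segment to segment.
0–1 s: v starts 6 cm/s; Δx = 6·1 + ½·-5·1² = 3.5 cm; v ends 1 cm/s.
1–6 s: v starts 1 cm/s; Δx = 1·5 + ½·1·5² = 17.5 cm; v ends 6 cm/s.
6–10 s: v starts 6 cm/s; Δx = 6·4 + ½·-8·4² = -40 cm; v ends -26 cm/s.
x(10) = 9 + Σ Δx = -10 cm.

-10 cm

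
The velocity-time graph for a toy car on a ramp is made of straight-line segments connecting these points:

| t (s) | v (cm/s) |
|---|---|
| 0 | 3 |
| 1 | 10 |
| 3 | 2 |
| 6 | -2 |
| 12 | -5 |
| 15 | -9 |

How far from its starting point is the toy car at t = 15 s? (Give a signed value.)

Displacement is the signed area under the v-t curve.
0–1 s: ½(3 + 10)(1) = 6.5 cm
1–3 s: ½(10 + 2)(2) = 12 cm
3–6 s: ½(2 + -2)(3) = 0 cm
6–12 s: ½(-2 + -5)(6) = -21 cm
12–15 s: ½(-5 + -9)(3) = -21 cm
Net displacement = -23.5 cm

-23.5 cm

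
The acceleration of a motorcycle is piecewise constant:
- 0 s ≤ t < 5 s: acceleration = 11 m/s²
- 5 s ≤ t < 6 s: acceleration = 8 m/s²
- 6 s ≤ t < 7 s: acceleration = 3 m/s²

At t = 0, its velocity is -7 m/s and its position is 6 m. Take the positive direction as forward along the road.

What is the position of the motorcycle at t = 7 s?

218 m

On each constant-a segment, Δv = aΔt and Δx = v₀Δt + ½aΔt²; chain segment to segment.
0–5 s: v starts -7 m/s; Δx = -7·5 + ½·11·5² = 102.5 m; v ends 48 m/s.
5–6 s: v starts 48 m/s; Δx = 48·1 + ½·8·1² = 52 m; v ends 56 m/s.
6–7 s: v starts 56 m/s; Δx = 56·1 + ½·3·1² = 57.5 m; v ends 59 m/s.
x(7) = 6 + Σ Δx = 218 m.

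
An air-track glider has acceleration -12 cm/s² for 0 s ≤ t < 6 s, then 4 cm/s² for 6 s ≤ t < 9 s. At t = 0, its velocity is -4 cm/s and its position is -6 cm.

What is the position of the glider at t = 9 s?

On each constant-a segment, Δv = aΔt and Δx = v₀Δt + ½aΔt²; chain segment to segment.
0–6 s: v starts -4 cm/s; Δx = -4·6 + ½·-12·6² = -240 cm; v ends -76 cm/s.
6–9 s: v starts -76 cm/s; Δx = -76·3 + ½·4·3² = -210 cm; v ends -64 cm/s.
x(9) = -6 + Σ Δx = -456 cm.

-456 cm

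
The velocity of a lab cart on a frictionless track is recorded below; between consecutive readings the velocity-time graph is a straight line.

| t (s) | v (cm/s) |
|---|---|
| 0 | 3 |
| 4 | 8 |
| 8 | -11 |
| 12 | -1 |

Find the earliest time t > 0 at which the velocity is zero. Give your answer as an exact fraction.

v changes sign on 4–8 s (from 8 to -11); the graph is linear there, so v = 0 at t = 4 + (-8)·(8 − 4)/(-11 − 8) = 108/19 s.

t = 108/19 s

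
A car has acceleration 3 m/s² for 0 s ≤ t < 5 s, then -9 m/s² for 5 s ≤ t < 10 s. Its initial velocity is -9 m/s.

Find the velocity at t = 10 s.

-39 m/s

Δv equals the area under the a-t graph; then v = v₀ + Δv.
0–5 s: 3 × 5 = 15 m/s
5–10 s: -9 × 5 = -45 m/s
Δv = -30 m/s, so v(10) = -9 + (-30) = -39 m/s.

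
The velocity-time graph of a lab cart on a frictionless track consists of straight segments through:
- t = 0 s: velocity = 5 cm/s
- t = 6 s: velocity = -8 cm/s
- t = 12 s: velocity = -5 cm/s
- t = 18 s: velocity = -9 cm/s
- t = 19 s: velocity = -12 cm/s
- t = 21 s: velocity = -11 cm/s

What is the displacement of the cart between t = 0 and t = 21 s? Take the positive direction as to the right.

-123.5 cm

Net displacement equals the area under the velocity-time graph (areas below the axis count negative).
0–6 s: ½(5 + -8)(6) = -9 cm
6–12 s: ½(-8 + -5)(6) = -39 cm
12–18 s: ½(-5 + -9)(6) = -42 cm
18–19 s: ½(-9 + -12)(1) = -10.5 cm
19–21 s: ½(-12 + -11)(2) = -23 cm
Net displacement = -123.5 cm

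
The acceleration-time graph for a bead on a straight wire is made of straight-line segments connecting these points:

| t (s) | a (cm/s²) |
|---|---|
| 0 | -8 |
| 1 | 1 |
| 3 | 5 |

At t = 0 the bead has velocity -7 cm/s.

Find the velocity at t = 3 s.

Δv equals the area under the a-t graph; then v = v₀ + Δv.
0–1 s: ½(-8 + 1)(1) = -3.5 cm/s
1–3 s: ½(1 + 5)(2) = 6 cm/s
Δv = 2.5 cm/s, so v(3) = -7 + (2.5) = -4.5 cm/s.

-4.5 cm/s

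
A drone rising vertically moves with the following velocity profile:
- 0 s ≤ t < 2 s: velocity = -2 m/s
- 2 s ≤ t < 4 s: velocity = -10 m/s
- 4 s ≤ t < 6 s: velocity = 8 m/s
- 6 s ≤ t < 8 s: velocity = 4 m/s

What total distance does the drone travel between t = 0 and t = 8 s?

48 m

Total distance travelled is ∫|v| dt — sum the magnitudes of each area piece.
0–2 s: |-2| × 2 = 4 m
2–4 s: |-10| × 2 = 20 m
4–6 s: |8| × 2 = 16 m
6–8 s: |4| × 2 = 8 m
Total distance = 48 m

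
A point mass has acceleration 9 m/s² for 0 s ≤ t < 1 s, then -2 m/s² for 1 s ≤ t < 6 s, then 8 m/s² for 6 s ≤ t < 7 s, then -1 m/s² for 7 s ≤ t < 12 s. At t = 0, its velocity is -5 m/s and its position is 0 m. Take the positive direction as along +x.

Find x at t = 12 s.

-10 m

On each constant-a segment, Δv = aΔt and Δx = v₀Δt + ½aΔt²; chain segment to segment.
0–1 s: v starts -5 m/s; Δx = -5·1 + ½·9·1² = -0.5 m; v ends 4 m/s.
1–6 s: v starts 4 m/s; Δx = 4·5 + ½·-2·5² = -5 m; v ends -6 m/s.
6–7 s: v starts -6 m/s; Δx = -6·1 + ½·8·1² = -2 m; v ends 2 m/s.
7–12 s: v starts 2 m/s; Δx = 2·5 + ½·-1·5² = -2.5 m; v ends -3 m/s.
x(12) = 0 + Σ Δx = -10 m.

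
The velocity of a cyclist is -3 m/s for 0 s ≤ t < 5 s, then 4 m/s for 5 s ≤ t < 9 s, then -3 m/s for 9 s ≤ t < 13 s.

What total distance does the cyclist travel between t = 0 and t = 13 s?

43 m

Total distance travelled is ∫|v| dt — sum the magnitudes of each area piece.
0–5 s: |-3| × 5 = 15 m
5–9 s: |4| × 4 = 16 m
9–13 s: |-3| × 4 = 12 m
Total distance = 43 m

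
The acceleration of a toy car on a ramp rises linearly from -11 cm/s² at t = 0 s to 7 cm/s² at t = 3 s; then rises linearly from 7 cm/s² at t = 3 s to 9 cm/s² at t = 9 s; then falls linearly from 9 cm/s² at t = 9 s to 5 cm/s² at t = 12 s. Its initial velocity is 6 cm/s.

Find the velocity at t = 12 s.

69 cm/s

Δv equals the area under the a-t graph; then v = v₀ + Δv.
0–3 s: ½(-11 + 7)(3) = -6 cm/s
3–9 s: ½(7 + 9)(6) = 48 cm/s
9–12 s: ½(9 + 5)(3) = 21 cm/s
Δv = 63 cm/s, so v(12) = 6 + (63) = 69 cm/s.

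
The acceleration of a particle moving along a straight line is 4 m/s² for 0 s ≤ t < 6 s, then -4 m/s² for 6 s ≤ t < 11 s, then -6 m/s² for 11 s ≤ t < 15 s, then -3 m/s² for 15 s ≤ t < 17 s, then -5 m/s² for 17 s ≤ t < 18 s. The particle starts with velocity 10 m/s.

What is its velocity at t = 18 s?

Δv equals the area under the a-t graph; then v = v₀ + Δv.
0–6 s: 4 × 6 = 24 m/s
6–11 s: -4 × 5 = -20 m/s
11–15 s: -6 × 4 = -24 m/s
15–17 s: -3 × 2 = -6 m/s
17–18 s: -5 × 1 = -5 m/s
Δv = -31 m/s, so v(18) = 10 + (-31) = -21 m/s.

-21 m/s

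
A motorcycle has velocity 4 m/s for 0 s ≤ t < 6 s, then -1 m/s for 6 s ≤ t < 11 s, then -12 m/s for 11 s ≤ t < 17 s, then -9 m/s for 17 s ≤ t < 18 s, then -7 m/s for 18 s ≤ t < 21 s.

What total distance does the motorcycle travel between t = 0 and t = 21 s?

Total distance travelled is ∫|v| dt — sum the magnitudes of each area piece.
0–6 s: |4| × 6 = 24 m
6–11 s: |-1| × 5 = 5 m
11–17 s: |-12| × 6 = 72 m
17–18 s: |-9| × 1 = 9 m
18–21 s: |-7| × 3 = 21 m
Total distance = 131 m

131 m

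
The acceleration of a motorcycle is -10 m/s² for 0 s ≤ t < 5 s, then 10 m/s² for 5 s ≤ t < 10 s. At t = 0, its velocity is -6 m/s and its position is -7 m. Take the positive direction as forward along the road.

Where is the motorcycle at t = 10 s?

-317 m

On each constant-a segment, Δv = aΔt and Δx = v₀Δt + ½aΔt²; chain segment to segment.
0–5 s: v starts -6 m/s; Δx = -6·5 + ½·-10·5² = -155 m; v ends -56 m/s.
5–10 s: v starts -56 m/s; Δx = -56·5 + ½·10·5² = -155 m; v ends -6 m/s.
x(10) = -7 + Σ Δx = -317 m.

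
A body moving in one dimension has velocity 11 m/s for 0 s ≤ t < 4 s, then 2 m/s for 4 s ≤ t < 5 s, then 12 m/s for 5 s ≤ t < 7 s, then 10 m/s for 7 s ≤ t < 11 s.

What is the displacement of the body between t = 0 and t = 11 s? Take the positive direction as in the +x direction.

110 m

Displacement is the signed area under the v-t curve.
0–4 s: 11 × 4 = 44 m
4–5 s: 2 × 1 = 2 m
5–7 s: 12 × 2 = 24 m
7–11 s: 10 × 4 = 40 m
Net displacement = 110 m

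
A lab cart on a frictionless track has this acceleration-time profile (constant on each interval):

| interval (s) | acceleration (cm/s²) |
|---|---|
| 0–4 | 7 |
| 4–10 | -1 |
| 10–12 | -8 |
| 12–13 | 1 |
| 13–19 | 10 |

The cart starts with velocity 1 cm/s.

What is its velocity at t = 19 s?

Δv equals the area under the a-t graph; then v = v₀ + Δv.
0–4 s: 7 × 4 = 28 cm/s
4–10 s: -1 × 6 = -6 cm/s
10–12 s: -8 × 2 = -16 cm/s
12–13 s: 1 × 1 = 1 cm/s
13–19 s: 10 × 6 = 60 cm/s
Δv = 67 cm/s, so v(19) = 1 + (67) = 68 cm/s.

68 cm/s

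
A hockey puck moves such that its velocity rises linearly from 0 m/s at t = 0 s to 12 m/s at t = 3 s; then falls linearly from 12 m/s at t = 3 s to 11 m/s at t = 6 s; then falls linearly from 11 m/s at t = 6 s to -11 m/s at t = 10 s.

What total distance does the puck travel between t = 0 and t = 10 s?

74.5 m

Total distance travelled is ∫|v| dt — sum the magnitudes of each area piece.
0–3 s: |½(0 + 12)(3)| = 18 m
3–6 s: |½(12 + 11)(3)| = 34.5 m
6–10 s: v = 0 at t = 8 s; triangle areas 11 + 11 = 22 m
Total distance = 74.5 m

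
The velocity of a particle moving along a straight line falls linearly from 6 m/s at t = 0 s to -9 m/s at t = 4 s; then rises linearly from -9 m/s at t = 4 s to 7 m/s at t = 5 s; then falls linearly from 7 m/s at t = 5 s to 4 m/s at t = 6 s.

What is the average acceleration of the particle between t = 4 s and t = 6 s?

Average acceleration = Δv/Δt = (4 − -9)/(6 − 4) = 6.5 m/s².

6.5 m/s²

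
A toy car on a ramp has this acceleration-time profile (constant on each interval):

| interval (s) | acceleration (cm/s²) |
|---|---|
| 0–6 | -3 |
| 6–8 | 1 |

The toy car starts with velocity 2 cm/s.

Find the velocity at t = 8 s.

-14 cm/s

Δv equals the area under the a-t graph; then v = v₀ + Δv.
0–6 s: -3 × 6 = -18 cm/s
6–8 s: 1 × 2 = 2 cm/s
Δv = -16 cm/s, so v(8) = 2 + (-16) = -14 cm/s.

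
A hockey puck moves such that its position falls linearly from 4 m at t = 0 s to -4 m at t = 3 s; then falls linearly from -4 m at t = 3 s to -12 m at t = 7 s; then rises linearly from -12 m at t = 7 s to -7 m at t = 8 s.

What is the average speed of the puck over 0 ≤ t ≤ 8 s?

2.625 m/s

Average speed = (total path length)/(elapsed time); on a piecewise-linear x-t graph the path length is Σ|Δx|.
0–3 s: |Δx| = |-4 − 4| = 8 m
3–7 s: |Δx| = |-12 − -4| = 8 m
7–8 s: |Δx| = |-7 − -12| = 5 m
Total path = 21 m; average speed = 21/8 = 2.625 m/s.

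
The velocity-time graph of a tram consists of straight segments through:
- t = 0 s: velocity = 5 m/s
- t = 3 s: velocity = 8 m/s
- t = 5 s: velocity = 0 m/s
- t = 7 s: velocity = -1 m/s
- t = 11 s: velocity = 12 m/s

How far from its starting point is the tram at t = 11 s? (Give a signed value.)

Net displacement equals the area under the velocity-time graph (areas below the axis count negative).
0–3 s: ½(5 + 8)(3) = 19.5 m
3–5 s: ½(8 + 0)(2) = 8 m
5–7 s: ½(0 + -1)(2) = -1 m
7–11 s: ½(-1 + 12)(4) = 22 m
Net displacement = 48.5 m

48.5 m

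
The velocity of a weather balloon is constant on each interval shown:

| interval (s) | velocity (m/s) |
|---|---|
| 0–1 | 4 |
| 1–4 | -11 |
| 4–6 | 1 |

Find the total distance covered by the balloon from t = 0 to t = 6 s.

39 m

Distance (not displacement) is the total path length: add the absolute areas under v-t.
0–1 s: |4| × 1 = 4 m
1–4 s: |-11| × 3 = 33 m
4–6 s: |1| × 2 = 2 m
Total distance = 39 m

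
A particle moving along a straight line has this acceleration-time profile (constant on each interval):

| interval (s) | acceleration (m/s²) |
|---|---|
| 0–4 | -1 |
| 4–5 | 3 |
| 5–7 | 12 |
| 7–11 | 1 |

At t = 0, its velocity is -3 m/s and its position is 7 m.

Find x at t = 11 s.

On each constant-a segment, Δv = aΔt and Δx = v₀Δt + ½aΔt²; chain segment to segment.
0–4 s: v starts -3 m/s; Δx = -3·4 + ½·-1·4² = -20 m; v ends -7 m/s.
4–5 s: v starts -7 m/s; Δx = -7·1 + ½·3·1² = -5.5 m; v ends -4 m/s.
5–7 s: v starts -4 m/s; Δx = -4·2 + ½·12·2² = 16 m; v ends 20 m/s.
7–11 s: v starts 20 m/s; Δx = 20·4 + ½·1·4² = 88 m; v ends 24 m/s.
x(11) = 7 + Σ Δx = 85.5 m.

85.5 m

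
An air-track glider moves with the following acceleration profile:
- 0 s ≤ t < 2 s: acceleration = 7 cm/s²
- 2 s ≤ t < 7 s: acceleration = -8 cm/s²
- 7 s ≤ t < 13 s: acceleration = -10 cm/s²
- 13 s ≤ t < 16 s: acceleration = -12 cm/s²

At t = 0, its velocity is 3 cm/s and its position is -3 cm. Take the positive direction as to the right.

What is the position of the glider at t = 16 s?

-619 cm

On each constant-a segment, Δv = aΔt and Δx = v₀Δt + ½aΔt²; chain segment to segment.
0–2 s: v starts 3 cm/s; Δx = 3·2 + ½·7·2² = 20 cm; v ends 17 cm/s.
2–7 s: v starts 17 cm/s; Δx = 17·5 + ½·-8·5² = -15 cm; v ends -23 cm/s.
7–13 s: v starts -23 cm/s; Δx = -23·6 + ½·-10·6² = -318 cm; v ends -83 cm/s.
13–16 s: v starts -83 cm/s; Δx = -83·3 + ½·-12·3² = -303 cm; v ends -119 cm/s.
x(16) = -3 + Σ Δx = -619 cm.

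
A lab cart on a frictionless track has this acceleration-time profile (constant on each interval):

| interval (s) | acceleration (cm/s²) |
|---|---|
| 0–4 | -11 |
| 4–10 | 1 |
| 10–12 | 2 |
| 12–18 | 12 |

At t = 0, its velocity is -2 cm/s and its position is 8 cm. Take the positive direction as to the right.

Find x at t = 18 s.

On each constant-a segment, Δv = aΔt and Δx = v₀Δt + ½aΔt²; chain segment to segment.
0–4 s: v starts -2 cm/s; Δx = -2·4 + ½·-11·4² = -96 cm; v ends -46 cm/s.
4–10 s: v starts -46 cm/s; Δx = -46·6 + ½·1·6² = -258 cm; v ends -40 cm/s.
10–12 s: v starts -40 cm/s; Δx = -40·2 + ½·2·2² = -76 cm; v ends -36 cm/s.
12–18 s: v starts -36 cm/s; Δx = -36·6 + ½·12·6² = 0 cm; v ends 36 cm/s.
x(18) = 8 + Σ Δx = -422 cm.

-422 cm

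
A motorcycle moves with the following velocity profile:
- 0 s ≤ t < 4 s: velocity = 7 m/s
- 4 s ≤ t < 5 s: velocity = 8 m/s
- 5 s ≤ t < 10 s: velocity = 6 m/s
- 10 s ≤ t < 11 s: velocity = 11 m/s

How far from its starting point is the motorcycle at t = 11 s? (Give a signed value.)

Net displacement equals the area under the velocity-time graph (areas below the axis count negative).
0–4 s: 7 × 4 = 28 m
4–5 s: 8 × 1 = 8 m
5–10 s: 6 × 5 = 30 m
10–11 s: 11 × 1 = 11 m
Net displacement = 77 m

77 m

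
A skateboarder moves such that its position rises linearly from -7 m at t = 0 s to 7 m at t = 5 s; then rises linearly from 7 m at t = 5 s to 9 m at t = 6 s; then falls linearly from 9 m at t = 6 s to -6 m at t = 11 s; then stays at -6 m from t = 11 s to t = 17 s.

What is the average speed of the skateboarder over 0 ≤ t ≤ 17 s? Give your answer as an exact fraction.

31/17 m/s

Average speed = (total path length)/(elapsed time); on a piecewise-linear x-t graph the path length is Σ|Δx|.
0–5 s: |Δx| = |7 − -7| = 14 m
5–6 s: |Δx| = |9 − 7| = 2 m
6–11 s: |Δx| = |-6 − 9| = 15 m
11–17 s: |Δx| = |-6 − -6| = 0 m
Total path = 31 m; average speed = 31/17 = 31/17 m/s.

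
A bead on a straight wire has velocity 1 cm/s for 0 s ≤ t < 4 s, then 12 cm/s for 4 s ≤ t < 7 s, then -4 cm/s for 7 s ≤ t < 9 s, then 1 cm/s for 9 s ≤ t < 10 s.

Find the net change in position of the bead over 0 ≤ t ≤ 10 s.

Net displacement equals the area under the velocity-time graph (areas below the axis count negative).
0–4 s: 1 × 4 = 4 cm
4–7 s: 12 × 3 = 36 cm
7–9 s: -4 × 2 = -8 cm
9–10 s: 1 × 1 = 1 cm
Net displacement = 33 cm

33 cm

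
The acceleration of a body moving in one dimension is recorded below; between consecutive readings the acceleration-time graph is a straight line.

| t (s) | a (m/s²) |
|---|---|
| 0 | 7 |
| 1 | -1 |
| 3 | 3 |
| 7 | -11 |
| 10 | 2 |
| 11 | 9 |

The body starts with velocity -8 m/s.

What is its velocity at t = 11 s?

-27 m/s

Δv equals the area under the a-t graph; then v = v₀ + Δv.
0–1 s: ½(7 + -1)(1) = 3 m/s
1–3 s: ½(-1 + 3)(2) = 2 m/s
3–7 s: ½(3 + -11)(4) = -16 m/s
7–10 s: ½(-11 + 2)(3) = -13.5 m/s
10–11 s: ½(2 + 9)(1) = 5.5 m/s
Δv = -19 m/s, so v(11) = -8 + (-19) = -27 m/s.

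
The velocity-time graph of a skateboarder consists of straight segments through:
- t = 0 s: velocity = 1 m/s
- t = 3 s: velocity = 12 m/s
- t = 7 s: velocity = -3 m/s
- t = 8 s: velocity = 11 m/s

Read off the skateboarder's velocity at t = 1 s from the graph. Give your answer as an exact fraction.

14/3 m/s

On 0–3 s the graph is linear from 1 to 12 m/s: v(1) = 1 + (12 − 1)·(1 − 0)/(3 − 0) = 14/3 m/s.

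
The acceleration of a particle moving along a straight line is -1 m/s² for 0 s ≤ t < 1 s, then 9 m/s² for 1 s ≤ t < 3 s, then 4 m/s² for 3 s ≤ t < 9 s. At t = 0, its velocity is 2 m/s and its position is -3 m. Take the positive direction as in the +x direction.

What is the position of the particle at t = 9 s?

204.5 m

On each constant-a segment, Δv = aΔt and Δx = v₀Δt + ½aΔt²; chain segment to segment.
0–1 s: v starts 2 m/s; Δx = 2·1 + ½·-1·1² = 1.5 m; v ends 1 m/s.
1–3 s: v starts 1 m/s; Δx = 1·2 + ½·9·2² = 20 m; v ends 19 m/s.
3–9 s: v starts 19 m/s; Δx = 19·6 + ½·4·6² = 186 m; v ends 43 m/s.
x(9) = -3 + Σ Δx = 204.5 m.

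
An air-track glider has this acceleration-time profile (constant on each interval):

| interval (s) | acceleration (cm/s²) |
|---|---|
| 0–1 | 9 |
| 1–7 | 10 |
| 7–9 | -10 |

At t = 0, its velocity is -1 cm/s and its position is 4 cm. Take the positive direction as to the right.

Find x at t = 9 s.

351.5 cm

On each constant-a segment, Δv = aΔt and Δx = v₀Δt + ½aΔt²; chain segment to segment.
0–1 s: v starts -1 cm/s; Δx = -1·1 + ½·9·1² = 3.5 cm; v ends 8 cm/s.
1–7 s: v starts 8 cm/s; Δx = 8·6 + ½·10·6² = 228 cm; v ends 68 cm/s.
7–9 s: v starts 68 cm/s; Δx = 68·2 + ½·-10·2² = 116 cm; v ends 48 cm/s.
x(9) = 4 + Σ Δx = 351.5 cm.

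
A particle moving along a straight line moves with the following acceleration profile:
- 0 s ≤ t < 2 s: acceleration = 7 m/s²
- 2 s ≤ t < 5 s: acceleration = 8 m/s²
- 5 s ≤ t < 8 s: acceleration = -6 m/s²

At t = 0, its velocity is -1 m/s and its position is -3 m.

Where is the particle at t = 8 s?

168 m

On each constant-a segment, Δv = aΔt and Δx = v₀Δt + ½aΔt²; chain segment to segment.
0–2 s: v starts -1 m/s; Δx = -1·2 + ½·7·2² = 12 m; v ends 13 m/s.
2–5 s: v starts 13 m/s; Δx = 13·3 + ½·8·3² = 75 m; v ends 37 m/s.
5–8 s: v starts 37 m/s; Δx = 37·3 + ½·-6·3² = 84 m; v ends 19 m/s.
x(8) = -3 + Σ Δx = 168 m.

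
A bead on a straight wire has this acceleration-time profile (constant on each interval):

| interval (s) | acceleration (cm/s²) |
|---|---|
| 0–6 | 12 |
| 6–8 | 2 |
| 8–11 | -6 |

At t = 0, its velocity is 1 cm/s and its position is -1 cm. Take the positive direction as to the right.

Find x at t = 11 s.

On each constant-a segment, Δv = aΔt and Δx = v₀Δt + ½aΔt²; chain segment to segment.
0–6 s: v starts 1 cm/s; Δx = 1·6 + ½·12·6² = 222 cm; v ends 73 cm/s.
6–8 s: v starts 73 cm/s; Δx = 73·2 + ½·2·2² = 150 cm; v ends 77 cm/s.
8–11 s: v starts 77 cm/s; Δx = 77·3 + ½·-6·3² = 204 cm; v ends 59 cm/s.
x(11) = -1 + Σ Δx = 575 cm.

575 cm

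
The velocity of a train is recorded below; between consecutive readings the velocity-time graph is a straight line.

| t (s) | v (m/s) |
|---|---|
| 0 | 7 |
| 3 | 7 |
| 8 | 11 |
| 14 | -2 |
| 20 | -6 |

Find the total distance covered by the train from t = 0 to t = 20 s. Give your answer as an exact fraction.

Distance (not displacement) is the total path length: add the absolute areas under v-t.
0–3 s: |7| × 3 = 21 m
3–8 s: |½(7 + 11)(5)| = 45 m
8–14 s: v = 0 at t = 170/13 s; triangle areas 363/13 + 12/13 = 375/13 m
14–20 s: |½(-2 + -6)(6)| = 24 m
Total distance = 1545/13 m

1545/13 m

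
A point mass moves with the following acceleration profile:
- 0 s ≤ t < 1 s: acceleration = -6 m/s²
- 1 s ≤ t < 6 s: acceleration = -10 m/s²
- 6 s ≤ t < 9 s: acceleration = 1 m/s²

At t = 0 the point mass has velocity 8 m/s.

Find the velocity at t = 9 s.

-45 m/s

Δv equals the area under the a-t graph; then v = v₀ + Δv.
0–1 s: -6 × 1 = -6 m/s
1–6 s: -10 × 5 = -50 m/s
6–9 s: 1 × 3 = 3 m/s
Δv = -53 m/s, so v(9) = 8 + (-53) = -45 m/s.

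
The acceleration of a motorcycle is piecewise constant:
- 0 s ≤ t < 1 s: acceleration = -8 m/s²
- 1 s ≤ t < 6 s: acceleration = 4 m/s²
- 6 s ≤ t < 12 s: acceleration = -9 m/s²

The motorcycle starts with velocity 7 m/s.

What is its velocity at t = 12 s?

Δv equals the area under the a-t graph; then v = v₀ + Δv.
0–1 s: -8 × 1 = -8 m/s
1–6 s: 4 × 5 = 20 m/s
6–12 s: -9 × 6 = -54 m/s
Δv = -42 m/s, so v(12) = 7 + (-42) = -35 m/s.

-35 m/s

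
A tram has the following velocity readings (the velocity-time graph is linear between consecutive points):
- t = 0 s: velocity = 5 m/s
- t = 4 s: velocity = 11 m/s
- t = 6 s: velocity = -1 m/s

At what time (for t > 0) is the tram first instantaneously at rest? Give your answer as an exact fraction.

t = 35/6 s

v changes sign on 4–6 s (from 11 to -1); the graph is linear there, so v = 0 at t = 4 + (-11)·(6 − 4)/(-1 − 11) = 35/6 s.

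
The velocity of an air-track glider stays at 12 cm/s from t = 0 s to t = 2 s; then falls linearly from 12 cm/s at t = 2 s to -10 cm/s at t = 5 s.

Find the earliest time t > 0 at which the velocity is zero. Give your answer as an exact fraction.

t = 40/11 s

v changes sign on 2–5 s (from 12 to -10); the graph is linear there, so v = 0 at t = 2 + (-12)·(5 − 2)/(-10 − 12) = 40/11 s.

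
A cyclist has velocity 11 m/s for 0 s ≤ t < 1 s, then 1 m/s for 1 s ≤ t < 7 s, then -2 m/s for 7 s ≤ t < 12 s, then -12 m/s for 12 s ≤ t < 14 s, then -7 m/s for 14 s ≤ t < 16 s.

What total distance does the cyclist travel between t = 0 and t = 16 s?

Distance (not displacement) is the total path length: add the absolute areas under v-t.
0–1 s: |11| × 1 = 11 m
1–7 s: |1| × 6 = 6 m
7–12 s: |-2| × 5 = 10 m
12–14 s: |-12| × 2 = 24 m
14–16 s: |-7| × 2 = 14 m
Total distance = 65 m

65 m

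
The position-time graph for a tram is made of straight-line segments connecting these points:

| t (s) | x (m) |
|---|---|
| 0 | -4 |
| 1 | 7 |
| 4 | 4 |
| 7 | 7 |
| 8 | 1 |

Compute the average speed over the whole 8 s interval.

Average speed = (total path length)/(elapsed time); on a piecewise-linear x-t graph the path length is Σ|Δx|.
0–1 s: |Δx| = |7 − -4| = 11 m
1–4 s: |Δx| = |4 − 7| = 3 m
4–7 s: |Δx| = |7 − 4| = 3 m
7–8 s: |Δx| = |1 − 7| = 6 m
Total path = 23 m; average speed = 23/8 = 2.875 m/s.

2.875 m/s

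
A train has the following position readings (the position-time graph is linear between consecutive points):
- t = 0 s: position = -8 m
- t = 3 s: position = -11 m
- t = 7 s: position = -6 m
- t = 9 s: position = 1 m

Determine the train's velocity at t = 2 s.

Velocity is the slope of the x-t graph on 0–3 s: (-11 − -8)/(3 − 0) = -1 m/s.

-1 m/s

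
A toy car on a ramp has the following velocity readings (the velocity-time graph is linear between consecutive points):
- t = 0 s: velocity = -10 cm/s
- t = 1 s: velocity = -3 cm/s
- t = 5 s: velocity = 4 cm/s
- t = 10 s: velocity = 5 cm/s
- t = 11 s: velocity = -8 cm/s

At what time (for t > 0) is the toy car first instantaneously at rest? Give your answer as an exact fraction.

v changes sign on 1–5 s (from -3 to 4); the graph is linear there, so v = 0 at t = 1 + (3)·(5 − 1)/(4 − -3) = 19/7 s.

t = 19/7 s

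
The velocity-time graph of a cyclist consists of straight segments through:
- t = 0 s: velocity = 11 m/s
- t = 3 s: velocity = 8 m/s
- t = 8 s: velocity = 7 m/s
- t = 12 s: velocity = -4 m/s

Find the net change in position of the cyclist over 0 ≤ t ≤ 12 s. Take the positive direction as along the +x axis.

72 m

Displacement is the signed area under the v-t curve.
0–3 s: ½(11 + 8)(3) = 28.5 m
3–8 s: ½(8 + 7)(5) = 37.5 m
8–12 s: ½(7 + -4)(4) = 6 m
Net displacement = 72 m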